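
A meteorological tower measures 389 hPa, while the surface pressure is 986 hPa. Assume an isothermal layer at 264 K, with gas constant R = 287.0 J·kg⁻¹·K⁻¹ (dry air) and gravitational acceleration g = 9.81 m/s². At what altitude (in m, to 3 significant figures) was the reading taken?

z ≈ 7180 m

Scale height: H = RT/g = 287.0 × 264 / 9.81 = 7723.5 m.
Invert the barometric formula: z = H ln(P₀/P).
P₀/P = 986/389 = 2.5347; ln(2.5347) = 0.93008.
z = 7723.5 × 0.93008 = 7183.5 m.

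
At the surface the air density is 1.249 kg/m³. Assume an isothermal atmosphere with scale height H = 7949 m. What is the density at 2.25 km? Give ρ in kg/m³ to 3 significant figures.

ρ ≈ 0.941 kg/m³

In an isothermal atmosphere, density decays like pressure: ρ = ρ₀ exp(−z/H).
z/H = 2250.0/7949.0 = 0.28305; exp(−0.28305) = 0.75348.
ρ = 1.249 × 0.75348 = 0.94110 kg/m³.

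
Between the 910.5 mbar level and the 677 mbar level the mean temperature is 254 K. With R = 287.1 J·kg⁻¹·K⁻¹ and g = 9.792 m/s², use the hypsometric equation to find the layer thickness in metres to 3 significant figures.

Δz ≈ 2210 m

Hypsometric equation: Δz = (R T̄/g) ln(P₁/P₂).
R T̄/g = 287.1 × 254 / 9.792 = 7447.2 m.
ln(910.5/677) = ln(1.3449) = 0.29632.
Δz = 7447.2 × 0.29632 = 2206.8 m.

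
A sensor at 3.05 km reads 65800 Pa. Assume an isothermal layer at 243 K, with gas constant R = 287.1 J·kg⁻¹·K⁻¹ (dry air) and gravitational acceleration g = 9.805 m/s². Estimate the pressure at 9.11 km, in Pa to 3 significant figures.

P ≈ 28100 Pa

Scale height: H = RT/g = 287.1 × 243 / 9.805 = 7115.3 m.
Between two levels, P₂ = P₁ exp(−Δz/H) with Δz = z₂ − z₁.
Δz = 9110.0 − 3050.0 = 6060.0 m; Δz/H = 6060.0/7115.3 = 0.85169.
P₂ = 65800 × exp(−0.85169) = 65800 × 0.42669 = 28076 Pa.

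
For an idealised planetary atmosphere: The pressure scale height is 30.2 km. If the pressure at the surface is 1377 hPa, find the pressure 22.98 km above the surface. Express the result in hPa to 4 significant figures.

Barometric formula: P = P₀ exp(−z/H).
z/H = 22980/30200 = 0.76093; exp(−0.76093) = 0.46723.
P = 1377 × 0.46723 = 643.38 hPa.

P ≈ 643.4 hPa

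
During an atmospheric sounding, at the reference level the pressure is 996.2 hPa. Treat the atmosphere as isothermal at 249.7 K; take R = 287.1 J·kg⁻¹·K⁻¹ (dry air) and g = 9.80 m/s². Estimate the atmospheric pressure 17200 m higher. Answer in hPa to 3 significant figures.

P ≈ 94.9 hPa

Scale height: H = RT/g = 287.1 × 249.7 / 9.80 = 7315.2 m.
Barometric formula: P = P₀ exp(−z/H).
z/H = 17200/7315.2 = 2.3513; exp(−2.3513) = 0.095245.
P = 996.2 × 0.095245 = 94.883 hPa.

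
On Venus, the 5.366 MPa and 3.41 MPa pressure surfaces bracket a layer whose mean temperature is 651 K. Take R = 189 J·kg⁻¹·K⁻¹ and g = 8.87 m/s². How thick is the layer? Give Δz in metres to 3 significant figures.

Δz ≈ 6290 m

Hypsometric equation: Δz = (R T̄/g) ln(P₁/P₂).
R T̄/g = 189 × 651 / 8.87 = 13871 m.
ln(5.366/3.41) = ln(1.5736) = 0.45337.
Δz = 13871 × 0.45337 = 6288.7 m.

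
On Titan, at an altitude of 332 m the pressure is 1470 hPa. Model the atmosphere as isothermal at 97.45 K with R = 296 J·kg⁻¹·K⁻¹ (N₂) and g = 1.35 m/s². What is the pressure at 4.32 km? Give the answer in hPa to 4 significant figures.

P ≈ 1220 hPa

Scale height: H = RT/g = 296 × 97.45 / 1.35 = 21367 m.
Between two levels, P₂ = P₁ exp(−Δz/H) with Δz = z₂ − z₁.
Δz = 4320.0 − 332.00 = 3988.0 m; Δz/H = 3988.0/21367 = 0.18664.
P₂ = 1470 × exp(−0.18664) = 1470 × 0.82974 = 1219.7 hPa.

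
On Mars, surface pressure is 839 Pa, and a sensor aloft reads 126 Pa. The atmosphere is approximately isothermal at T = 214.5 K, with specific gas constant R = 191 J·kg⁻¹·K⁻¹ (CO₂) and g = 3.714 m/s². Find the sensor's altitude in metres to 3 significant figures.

Scale height: H = RT/g = 191 × 214.5 / 3.714 = 11031 m.
Invert the barometric formula: z = H ln(P₀/P).
P₀/P = 839/126 = 6.6587; ln(6.6587) = 1.8959.
z = 11031 × 1.8959 = 20914 m.

z ≈ 20900 m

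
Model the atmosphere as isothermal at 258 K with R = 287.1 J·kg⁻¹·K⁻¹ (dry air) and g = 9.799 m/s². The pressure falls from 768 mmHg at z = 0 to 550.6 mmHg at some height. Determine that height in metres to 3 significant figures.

z ≈ 2520 m

Scale height: H = RT/g = 287.1 × 258 / 9.799 = 7559.1 m.
Invert the barometric formula: z = H ln(P₀/P).
P₀/P = 768/550.6 = 1.3948; ln(1.3948) = 0.33275.
z = 7559.1 × 0.33275 = 2515.3 m.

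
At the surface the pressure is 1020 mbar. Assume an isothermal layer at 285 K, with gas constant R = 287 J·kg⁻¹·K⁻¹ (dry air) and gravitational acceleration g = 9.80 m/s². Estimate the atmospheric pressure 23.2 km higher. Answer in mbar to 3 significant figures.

Scale height: H = RT/g = 287 × 285 / 9.80 = 8346.4 m.
Barometric formula: P = P₀ exp(−z/H).
z/H = 23200/8346.4 = 2.7796; exp(−2.7796) = 0.062063.
P = 1020 × 0.062063 = 63.304 mbar.

P ≈ 63.3 mbar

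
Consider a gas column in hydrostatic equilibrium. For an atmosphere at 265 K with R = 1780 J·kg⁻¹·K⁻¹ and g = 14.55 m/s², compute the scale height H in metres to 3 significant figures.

H ≈ 32400 m

The scale height of an isothermal atmosphere is H = RT/g.
H = 1780 × 265 / 14.55 = 471700/14.55 = 32419 m.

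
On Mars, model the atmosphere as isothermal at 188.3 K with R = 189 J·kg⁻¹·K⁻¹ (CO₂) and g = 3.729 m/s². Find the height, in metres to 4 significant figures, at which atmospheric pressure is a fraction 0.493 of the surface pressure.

Scale height: H = RT/g = 189 × 188.3 / 3.729 = 9543.8 m.
Set P/P₀ = exp(−z/H) = 0.493, so z = −H ln(0.493).
−ln(0.493) = 0.70725; z = 9543.8 × 0.70725 = 6749.9 m.

z ≈ 6750 m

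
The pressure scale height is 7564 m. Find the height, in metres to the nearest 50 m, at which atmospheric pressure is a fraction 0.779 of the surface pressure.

Set P/P₀ = exp(−z/H) = 0.779, so z = −H ln(0.779).
−ln(0.779) = 0.24974; z = 7564.0 × 0.24974 = 1889.0 m.

z ≈ 1900 m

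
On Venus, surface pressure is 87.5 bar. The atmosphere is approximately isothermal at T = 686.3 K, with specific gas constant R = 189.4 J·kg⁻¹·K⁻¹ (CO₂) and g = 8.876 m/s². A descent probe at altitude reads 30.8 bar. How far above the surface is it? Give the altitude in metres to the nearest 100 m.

z ≈ 15300 m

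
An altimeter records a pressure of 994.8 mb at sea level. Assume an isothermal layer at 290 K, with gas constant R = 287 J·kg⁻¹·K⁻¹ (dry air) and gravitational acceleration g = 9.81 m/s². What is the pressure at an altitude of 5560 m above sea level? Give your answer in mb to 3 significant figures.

P ≈ 517 mb

Scale height: H = RT/g = 287 × 290 / 9.81 = 8484.2 m.
Barometric formula: P = P₀ exp(−z/H).
z/H = 5560.0/8484.2 = 0.65534; exp(−0.65534) = 0.51927.
P = 994.8 × 0.51927 = 516.57 mb.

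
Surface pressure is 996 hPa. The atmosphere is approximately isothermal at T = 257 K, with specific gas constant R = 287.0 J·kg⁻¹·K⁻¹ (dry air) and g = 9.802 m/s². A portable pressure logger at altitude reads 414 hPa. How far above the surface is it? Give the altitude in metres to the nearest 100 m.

z ≈ 6600 m

Scale height: H = RT/g = 287.0 × 257 / 9.802 = 7524.9 m.
Invert the barometric formula: z = H ln(P₀/P).
P₀/P = 996/414 = 2.4058; ln(2.4058) = 0.87788.
z = 7524.9 × 0.87788 = 6606.0 m.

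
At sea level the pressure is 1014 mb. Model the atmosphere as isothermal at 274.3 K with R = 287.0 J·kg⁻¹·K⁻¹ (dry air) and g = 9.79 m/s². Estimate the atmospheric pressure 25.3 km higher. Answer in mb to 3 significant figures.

P ≈ 43.6 mb

Scale height: H = RT/g = 287.0 × 274.3 / 9.79 = 8041.3 m.
Barometric formula: P = P₀ exp(−z/H).
z/H = 25300/8041.3 = 3.1463; exp(−3.1463) = 0.043011.
P = 1014 × 0.043011 = 43.613 mb.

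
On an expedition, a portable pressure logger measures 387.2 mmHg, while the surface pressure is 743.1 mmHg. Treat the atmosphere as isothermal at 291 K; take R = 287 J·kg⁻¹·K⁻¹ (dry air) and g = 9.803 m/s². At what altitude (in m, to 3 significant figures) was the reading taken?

z ≈ 5550 m

Scale height: H = RT/g = 287 × 291 / 9.803 = 8519.5 m.
Invert the barometric formula: z = H ln(P₀/P).
P₀/P = 743.1/387.2 = 1.9192; ln(1.9192) = 0.65191.
z = 8519.5 × 0.65191 = 5553.9 m.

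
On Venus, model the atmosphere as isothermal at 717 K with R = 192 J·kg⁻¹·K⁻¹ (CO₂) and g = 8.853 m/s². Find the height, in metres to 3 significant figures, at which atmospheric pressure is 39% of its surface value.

z ≈ 14600 m

Scale height: H = RT/g = 192 × 717 / 8.853 = 15550 m.
Set P/P₀ = exp(−z/H) = 0.39, so z = −H ln(0.39).
−ln(0.39) = 0.94161; z = 15550 × 0.94161 = 14642 m.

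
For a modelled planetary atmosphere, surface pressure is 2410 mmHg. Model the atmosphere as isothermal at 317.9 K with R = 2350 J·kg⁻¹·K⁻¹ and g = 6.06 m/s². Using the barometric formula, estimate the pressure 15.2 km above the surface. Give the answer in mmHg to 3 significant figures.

P ≈ 2130 mmHg

Scale height: H = RT/g = 2350 × 317.9 / 6.06 = 123280 m.
Barometric formula: P = P₀ exp(−z/H).
z/H = 15200/123280 = 0.12330; exp(−0.12330) = 0.88400.
P = 2410 × 0.88400 = 2130.4 mmHg.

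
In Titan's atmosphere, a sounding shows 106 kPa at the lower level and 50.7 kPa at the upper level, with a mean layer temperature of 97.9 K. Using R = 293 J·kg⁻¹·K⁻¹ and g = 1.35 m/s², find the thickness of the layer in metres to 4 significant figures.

Δz ≈ 15670 m

Hypsometric equation: Δz = (R T̄/g) ln(P₁/P₂).
R T̄/g = 293 × 97.9 / 1.35 = 21248 m.
ln(106/50.7) = ln(2.0907) = 0.73750.
Δz = 21248 × 0.73750 = 15670 m.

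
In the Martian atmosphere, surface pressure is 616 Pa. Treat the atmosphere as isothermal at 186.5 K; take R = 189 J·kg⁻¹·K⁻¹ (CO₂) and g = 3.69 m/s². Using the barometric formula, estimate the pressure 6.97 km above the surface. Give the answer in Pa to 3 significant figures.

P ≈ 297 Pa

Scale height: H = RT/g = 189 × 186.5 / 3.69 = 9552.4 m.
Barometric formula: P = P₀ exp(−z/H).
z/H = 6970.0/9552.4 = 0.72966; exp(−0.72966) = 0.48207.
P = 616 × 0.48207 = 296.96 Pa.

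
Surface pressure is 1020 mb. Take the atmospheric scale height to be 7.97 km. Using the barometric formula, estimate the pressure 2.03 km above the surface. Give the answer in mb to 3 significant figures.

Barometric formula: P = P₀ exp(−z/H).
z/H = 2030.0/7970.0 = 0.25471; exp(−0.25471) = 0.77514.
P = 1020 × 0.77514 = 790.64 mb.

P ≈ 791 mb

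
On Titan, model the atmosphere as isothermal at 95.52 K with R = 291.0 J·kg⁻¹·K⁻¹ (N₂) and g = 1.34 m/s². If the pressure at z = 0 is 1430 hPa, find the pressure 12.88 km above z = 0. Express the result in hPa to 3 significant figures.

Scale height: H = RT/g = 291.0 × 95.52 / 1.34 = 20744 m.
Barometric formula: P = P₀ exp(−z/H).
z/H = 12880/20744 = 0.62090; exp(−0.62090) = 0.53746.
P = 1430 × 0.53746 = 768.57 hPa.

P ≈ 769 hPa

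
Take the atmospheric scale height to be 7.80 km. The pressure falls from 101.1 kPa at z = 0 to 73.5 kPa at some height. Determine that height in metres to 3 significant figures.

Invert the barometric formula: z = H ln(P₀/P).
P₀/P = 101.1/73.5 = 1.3755; ln(1.3755) = 0.31882.
z = 7800.0 × 0.31882 = 2486.8 m.

z ≈ 2490 m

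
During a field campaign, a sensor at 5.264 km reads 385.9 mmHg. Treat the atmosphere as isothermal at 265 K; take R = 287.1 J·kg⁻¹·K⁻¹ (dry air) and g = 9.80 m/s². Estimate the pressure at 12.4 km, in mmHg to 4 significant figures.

Scale height: H = RT/g = 287.1 × 265 / 9.80 = 7763.4 m.
Between two levels, P₂ = P₁ exp(−Δz/H) with Δz = z₂ − z₁.
Δz = 12400 − 5264.0 = 7136.0 m; Δz/H = 7136.0/7763.4 = 0.91918.
P₂ = 385.9 × exp(−0.91918) = 385.9 × 0.39885 = 153.92 mmHg.

P ≈ 153.9 mmHg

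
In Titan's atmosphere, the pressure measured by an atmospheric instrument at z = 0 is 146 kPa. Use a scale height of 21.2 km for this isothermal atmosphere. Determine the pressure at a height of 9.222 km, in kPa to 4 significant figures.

P ≈ 94.50 kPa

Barometric formula: P = P₀ exp(−z/H).
z/H = 9222.0/21200 = 0.43500; exp(−0.43500) = 0.64726.
P = 146 × 0.64726 = 94.500 kPa.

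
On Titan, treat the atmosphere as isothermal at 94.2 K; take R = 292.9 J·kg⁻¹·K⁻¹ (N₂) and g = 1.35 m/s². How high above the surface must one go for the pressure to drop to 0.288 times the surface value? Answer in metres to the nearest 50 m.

z ≈ 25450 m

Scale height: H = RT/g = 292.9 × 94.2 / 1.35 = 20438 m.
Set P/P₀ = exp(−z/H) = 0.288, so z = −H ln(0.288).
−ln(0.288) = 1.2448; z = 20438 × 1.2448 = 25441 m.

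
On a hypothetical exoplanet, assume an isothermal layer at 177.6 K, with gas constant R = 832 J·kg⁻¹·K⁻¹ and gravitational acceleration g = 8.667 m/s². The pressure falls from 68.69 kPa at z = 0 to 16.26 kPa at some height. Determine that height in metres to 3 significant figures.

Scale height: H = RT/g = 832 × 177.6 / 8.667 = 17049 m.
Invert the barometric formula: z = H ln(P₀/P).
P₀/P = 68.69/16.26 = 4.2245; ln(4.2245) = 1.4409.
z = 17049 × 1.4409 = 24566 m.

z ≈ 24600 m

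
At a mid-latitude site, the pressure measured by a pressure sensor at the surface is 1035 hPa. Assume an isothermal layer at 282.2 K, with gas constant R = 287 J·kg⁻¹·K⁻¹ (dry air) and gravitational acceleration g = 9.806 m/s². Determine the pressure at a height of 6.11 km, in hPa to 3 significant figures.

P ≈ 494 hPa

Scale height: H = RT/g = 287 × 282.2 / 9.806 = 8259.4 m.
Barometric formula: P = P₀ exp(−z/H).
z/H = 6110.0/8259.4 = 0.73976; exp(−0.73976) = 0.47723.
P = 1035 × 0.47723 = 493.93 hPa.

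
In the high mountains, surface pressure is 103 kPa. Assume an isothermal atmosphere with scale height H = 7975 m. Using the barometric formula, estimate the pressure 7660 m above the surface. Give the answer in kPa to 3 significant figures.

P ≈ 39.4 kPa

Barometric formula: P = P₀ exp(−z/H).
z/H = 7660.0/7975.0 = 0.96050; exp(−0.96050) = 0.38270.
P = 103 × 0.38270 = 39.418 kPa.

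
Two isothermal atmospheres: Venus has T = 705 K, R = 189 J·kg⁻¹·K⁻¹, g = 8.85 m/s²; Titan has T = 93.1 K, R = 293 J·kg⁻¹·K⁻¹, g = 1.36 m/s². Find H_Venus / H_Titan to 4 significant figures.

H = RT/g for each body.
H_Venus = 189 × 705 / 8.85 = 15056 m.
H_Titan = 293 × 93.1 / 1.36 = 20058 m.
H_Venus/H_Titan = 15056/20058 = 0.75062.

H_Venus/H_Titan ≈ 0.7506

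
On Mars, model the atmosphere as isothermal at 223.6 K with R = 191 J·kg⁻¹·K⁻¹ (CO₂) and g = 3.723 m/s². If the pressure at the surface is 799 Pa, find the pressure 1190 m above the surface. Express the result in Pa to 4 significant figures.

P ≈ 720.3 Pa

Scale height: H = RT/g = 191 × 223.6 / 3.723 = 11471 m.
Barometric formula: P = P₀ exp(−z/H).
z/H = 1190.0/11471 = 0.10374; exp(−0.10374) = 0.90146.
P = 799 × 0.90146 = 720.27 Pa.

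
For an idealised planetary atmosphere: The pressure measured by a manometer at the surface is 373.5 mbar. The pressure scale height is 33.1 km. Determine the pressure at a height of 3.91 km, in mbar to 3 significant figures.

Barometric formula: P = P₀ exp(−z/H).
z/H = 3910.0/33100 = 0.11813; exp(−0.11813) = 0.88858.
P = 373.5 × 0.88858 = 331.88 mbar.

P ≈ 332 mbar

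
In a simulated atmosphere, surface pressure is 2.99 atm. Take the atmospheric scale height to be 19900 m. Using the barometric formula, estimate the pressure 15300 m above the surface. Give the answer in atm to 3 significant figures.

P ≈ 1.39 atm

Barometric formula: P = P₀ exp(−z/H).
z/H = 15300/19900 = 0.76884; exp(−0.76884) = 0.46355.
P = 2.99 × 0.46355 = 1.3860 atm.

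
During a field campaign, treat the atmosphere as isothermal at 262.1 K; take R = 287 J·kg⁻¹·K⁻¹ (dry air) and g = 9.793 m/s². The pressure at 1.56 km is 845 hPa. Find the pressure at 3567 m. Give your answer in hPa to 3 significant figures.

P ≈ 651 hPa

Scale height: H = RT/g = 287 × 262.1 / 9.793 = 7681.3 m.
Between two levels, P₂ = P₁ exp(−Δz/H) with Δz = z₂ − z₁.
Δz = 3567.0 − 1560.0 = 2007.0 m; Δz/H = 2007.0/7681.3 = 0.26128.
P₂ = 845 × exp(−0.26128) = 845 × 0.77007 = 650.71 hPa.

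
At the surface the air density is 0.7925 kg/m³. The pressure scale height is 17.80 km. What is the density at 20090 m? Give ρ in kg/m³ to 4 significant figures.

ρ ≈ 0.2563 kg/m³

In an isothermal atmosphere, density decays like pressure: ρ = ρ₀ exp(−z/H).
z/H = 20090/17800 = 1.1287; exp(−1.1287) = 0.32345.
ρ = 0.7925 × 0.32345 = 0.25633 kg/m³.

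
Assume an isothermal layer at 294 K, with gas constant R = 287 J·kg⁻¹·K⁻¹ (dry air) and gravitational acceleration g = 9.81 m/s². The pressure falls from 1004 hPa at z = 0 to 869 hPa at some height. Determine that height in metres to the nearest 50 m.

Scale height: H = RT/g = 287 × 294 / 9.81 = 8601.2 m.
Invert the barometric formula: z = H ln(P₀/P).
P₀/P = 1004/869 = 1.1554; ln(1.1554) = 0.14445.
z = 8601.2 × 0.14445 = 1242.4 m.

z ≈ 1250 m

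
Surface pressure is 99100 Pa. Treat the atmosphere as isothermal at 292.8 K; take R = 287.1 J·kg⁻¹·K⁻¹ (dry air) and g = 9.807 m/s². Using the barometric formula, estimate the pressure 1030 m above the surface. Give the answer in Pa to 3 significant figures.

Scale height: H = RT/g = 287.1 × 292.8 / 9.807 = 8571.7 m.
Barometric formula: P = P₀ exp(−z/H).
z/H = 1030.0/8571.7 = 0.12016; exp(−0.12016) = 0.88678.
P = 99100 × 0.88678 = 87880 Pa.

P ≈ 87900 Pa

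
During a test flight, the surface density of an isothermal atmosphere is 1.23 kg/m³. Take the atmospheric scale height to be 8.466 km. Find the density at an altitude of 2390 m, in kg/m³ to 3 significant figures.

ρ ≈ 0.927 kg/m³

In an isothermal atmosphere, density decays like pressure: ρ = ρ₀ exp(−z/H).
z/H = 2390.0/8466.0 = 0.28231; exp(−0.28231) = 0.75404.
ρ = 1.23 × 0.75404 = 0.92747 kg/m³.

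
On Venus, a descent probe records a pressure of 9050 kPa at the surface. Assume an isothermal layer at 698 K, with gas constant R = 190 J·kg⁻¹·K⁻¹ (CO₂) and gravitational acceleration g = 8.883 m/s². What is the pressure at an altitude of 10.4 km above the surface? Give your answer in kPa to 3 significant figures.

Scale height: H = RT/g = 190 × 698 / 8.883 = 14930 m.
Barometric formula: P = P₀ exp(−z/H).
z/H = 10400/14930 = 0.69658; exp(−0.69658) = 0.49829.
P = 9050 × 0.49829 = 4509.5 kPa.

P ≈ 4510 kPa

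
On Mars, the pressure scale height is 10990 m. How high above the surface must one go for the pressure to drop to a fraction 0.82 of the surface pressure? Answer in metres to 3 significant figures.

Set P/P₀ = exp(−z/H) = 0.82, so z = −H ln(0.82).
−ln(0.82) = 0.19845; z = 10990 × 0.19845 = 2181.0 m.

z ≈ 2180 m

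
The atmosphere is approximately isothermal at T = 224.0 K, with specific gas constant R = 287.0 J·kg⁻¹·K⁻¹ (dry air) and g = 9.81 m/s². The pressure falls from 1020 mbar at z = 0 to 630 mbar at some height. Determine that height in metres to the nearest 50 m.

Scale height: H = RT/g = 287.0 × 224.0 / 9.81 = 6553.3 m.
Invert the barometric formula: z = H ln(P₀/P).
P₀/P = 1020/630 = 1.6190; ln(1.6190) = 0.48181.
z = 6553.3 × 0.48181 = 3157.4 m.

z ≈ 3150 m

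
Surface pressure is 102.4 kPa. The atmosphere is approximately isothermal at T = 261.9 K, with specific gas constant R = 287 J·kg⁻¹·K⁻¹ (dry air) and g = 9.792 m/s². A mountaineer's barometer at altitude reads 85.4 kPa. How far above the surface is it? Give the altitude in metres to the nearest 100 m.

z ≈ 1400 m

Scale height: H = RT/g = 287 × 261.9 / 9.792 = 7676.2 m.
Invert the barometric formula: z = H ln(P₀/P).
P₀/P = 102.4/85.4 = 1.1991; ln(1.1991) = 0.18157.
z = 7676.2 × 0.18157 = 1393.8 m.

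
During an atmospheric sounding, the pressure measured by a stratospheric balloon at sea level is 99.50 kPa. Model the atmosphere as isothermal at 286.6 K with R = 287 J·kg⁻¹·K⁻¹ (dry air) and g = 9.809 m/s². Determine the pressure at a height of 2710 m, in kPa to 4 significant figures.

Scale height: H = RT/g = 287 × 286.6 / 9.809 = 8385.6 m.
Barometric formula: P = P₀ exp(−z/H).
z/H = 2710.0/8385.6 = 0.32317; exp(−0.32317) = 0.72385.
P = 99.50 × 0.72385 = 72.023 kPa.

P ≈ 72.02 kPa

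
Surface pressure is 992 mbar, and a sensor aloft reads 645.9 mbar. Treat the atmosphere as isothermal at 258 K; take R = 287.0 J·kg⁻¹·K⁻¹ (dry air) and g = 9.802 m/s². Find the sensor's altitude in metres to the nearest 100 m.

z ≈ 3200 m

Scale height: H = RT/g = 287.0 × 258 / 9.802 = 7554.2 m.
Invert the barometric formula: z = H ln(P₀/P).
P₀/P = 992/645.9 = 1.5358; ln(1.5358) = 0.42905.
z = 7554.2 × 0.42905 = 3241.1 m.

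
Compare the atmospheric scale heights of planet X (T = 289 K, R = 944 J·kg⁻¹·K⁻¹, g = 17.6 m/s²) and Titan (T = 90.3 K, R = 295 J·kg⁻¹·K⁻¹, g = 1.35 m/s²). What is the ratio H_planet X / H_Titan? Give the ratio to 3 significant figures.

H = RT/g for each body.
H_planet X = 944 × 289 / 17.6 = 15501 m.
H_Titan = 295 × 90.3 / 1.35 = 19732 m.
H_planet X/H_Titan = 15501/19732 = 0.78558.

H_planet X/H_Titan ≈ 0.786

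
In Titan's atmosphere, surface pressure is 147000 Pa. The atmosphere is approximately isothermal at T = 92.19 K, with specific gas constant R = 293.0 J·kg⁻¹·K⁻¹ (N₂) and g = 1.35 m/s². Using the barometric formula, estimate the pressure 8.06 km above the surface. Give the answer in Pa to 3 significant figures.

Scale height: H = RT/g = 293.0 × 92.19 / 1.35 = 20009 m.
Barometric formula: P = P₀ exp(−z/H).
z/H = 8060.0/20009 = 0.40282; exp(−0.40282) = 0.66843.
P = 147000 × 0.66843 = 98259 Pa.

P ≈ 98300 Pa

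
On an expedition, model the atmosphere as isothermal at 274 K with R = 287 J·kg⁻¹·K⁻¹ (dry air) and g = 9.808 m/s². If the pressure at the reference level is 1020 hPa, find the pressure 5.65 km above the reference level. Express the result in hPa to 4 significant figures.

P ≈ 504.1 hPa

Scale height: H = RT/g = 287 × 274 / 9.808 = 8017.7 m.
Barometric formula: P = P₀ exp(−z/H).
z/H = 5650.0/8017.7 = 0.70469; exp(−0.70469) = 0.49426.
P = 1020 × 0.49426 = 504.15 hPa.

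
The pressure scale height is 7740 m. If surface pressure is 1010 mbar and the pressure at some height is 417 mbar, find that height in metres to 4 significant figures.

Invert the barometric formula: z = H ln(P₀/P).
P₀/P = 1010/417 = 2.4221; ln(2.4221) = 0.88463.
z = 7740.0 × 0.88463 = 6847.0 m.

z ≈ 6847 m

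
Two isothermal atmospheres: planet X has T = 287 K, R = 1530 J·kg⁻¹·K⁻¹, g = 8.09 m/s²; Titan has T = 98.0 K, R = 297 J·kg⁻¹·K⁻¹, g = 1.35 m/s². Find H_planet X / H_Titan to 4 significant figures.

H = RT/g for each body.
H_planet X = 1530 × 287 / 8.09 = 54278 m.
H_Titan = 297 × 98.0 / 1.35 = 21560 m.
H_planet X/H_Titan = 54278/21560 = 2.5175.

H_planet X/H_Titan ≈ 2.518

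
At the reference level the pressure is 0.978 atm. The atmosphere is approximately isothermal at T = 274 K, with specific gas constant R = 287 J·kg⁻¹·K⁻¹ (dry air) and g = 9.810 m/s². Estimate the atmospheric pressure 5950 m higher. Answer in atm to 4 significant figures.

Scale height: H = RT/g = 287 × 274 / 9.810 = 8016.1 m.
Barometric formula: P = P₀ exp(−z/H).
z/H = 5950.0/8016.1 = 0.74226; exp(−0.74226) = 0.47604.
P = 0.978 × 0.47604 = 0.46557 atm.

P ≈ 0.4656 atm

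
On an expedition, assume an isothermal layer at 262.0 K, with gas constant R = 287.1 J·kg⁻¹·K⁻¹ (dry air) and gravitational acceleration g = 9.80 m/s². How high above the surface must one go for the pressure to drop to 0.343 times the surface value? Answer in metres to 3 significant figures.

z ≈ 8210 m

Scale height: H = RT/g = 287.1 × 262.0 / 9.80 = 7675.5 m.
Set P/P₀ = exp(−z/H) = 0.343, so z = −H ln(0.343).
−ln(0.343) = 1.0700; z = 7675.5 × 1.0700 = 8212.8 m.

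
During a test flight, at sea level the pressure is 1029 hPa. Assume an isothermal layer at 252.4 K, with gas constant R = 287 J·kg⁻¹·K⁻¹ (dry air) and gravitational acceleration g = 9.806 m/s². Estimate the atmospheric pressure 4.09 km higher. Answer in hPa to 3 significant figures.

P ≈ 592 hPa

Scale height: H = RT/g = 287 × 252.4 / 9.806 = 7387.2 m.
Barometric formula: P = P₀ exp(−z/H).
z/H = 4090.0/7387.2 = 0.55366; exp(−0.55366) = 0.57484.
P = 1029 × 0.57484 = 591.51 hPa.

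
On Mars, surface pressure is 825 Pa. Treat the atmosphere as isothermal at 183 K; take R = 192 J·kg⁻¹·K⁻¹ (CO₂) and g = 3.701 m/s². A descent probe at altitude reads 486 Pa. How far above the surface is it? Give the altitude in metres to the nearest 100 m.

z ≈ 5000 m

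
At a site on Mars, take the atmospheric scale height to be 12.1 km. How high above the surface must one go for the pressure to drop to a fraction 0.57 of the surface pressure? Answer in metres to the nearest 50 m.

z ≈ 6800 m

Set P/P₀ = exp(−z/H) = 0.57, so z = −H ln(0.57).
−ln(0.57) = 0.56212; z = 12100 × 0.56212 = 6801.7 m.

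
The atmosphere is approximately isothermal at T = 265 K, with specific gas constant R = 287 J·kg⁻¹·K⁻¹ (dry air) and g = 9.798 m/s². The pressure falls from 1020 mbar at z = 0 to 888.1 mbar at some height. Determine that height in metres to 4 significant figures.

z ≈ 1075 m

Scale height: H = RT/g = 287 × 265 / 9.798 = 7762.3 m.
Invert the barometric formula: z = H ln(P₀/P).
P₀/P = 1020/888.1 = 1.1485; ln(1.1485) = 0.13846.
z = 7762.3 × 0.13846 = 1074.8 m.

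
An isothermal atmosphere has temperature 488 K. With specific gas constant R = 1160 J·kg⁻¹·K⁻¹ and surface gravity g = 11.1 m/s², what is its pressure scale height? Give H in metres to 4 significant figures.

H ≈ 51000 m

The scale height of an isothermal atmosphere is H = RT/g.
H = 1160 × 488 / 11.1 = 566080/11.1 = 50998 m.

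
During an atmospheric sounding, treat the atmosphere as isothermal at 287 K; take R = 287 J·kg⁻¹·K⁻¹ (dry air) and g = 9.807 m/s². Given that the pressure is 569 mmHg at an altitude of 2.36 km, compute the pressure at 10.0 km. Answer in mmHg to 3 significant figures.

Scale height: H = RT/g = 287 × 287 / 9.807 = 8399.0 m.
Between two levels, P₂ = P₁ exp(−Δz/H) with Δz = z₂ − z₁.
Δz = 10000 − 2360.0 = 7640.0 m; Δz/H = 7640.0/8399.0 = 0.90963.
P₂ = 569 × exp(−0.90963) = 569 × 0.40267 = 229.12 mmHg.

P ≈ 229 mmHg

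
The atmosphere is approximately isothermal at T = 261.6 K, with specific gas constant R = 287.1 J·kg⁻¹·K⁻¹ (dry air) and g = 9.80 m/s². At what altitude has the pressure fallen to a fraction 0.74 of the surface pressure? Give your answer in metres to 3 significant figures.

Scale height: H = RT/g = 287.1 × 261.6 / 9.80 = 7663.8 m.
Set P/P₀ = exp(−z/H) = 0.74, so z = −H ln(0.74).
−ln(0.74) = 0.30111; z = 7663.8 × 0.30111 = 2307.6 m.

z ≈ 2310 m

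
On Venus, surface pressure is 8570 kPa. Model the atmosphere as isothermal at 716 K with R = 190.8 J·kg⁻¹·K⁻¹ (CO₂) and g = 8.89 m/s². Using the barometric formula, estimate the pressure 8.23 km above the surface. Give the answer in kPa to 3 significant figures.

P ≈ 5020 kPa

Scale height: H = RT/g = 190.8 × 716 / 8.89 = 15367 m.
Barometric formula: P = P₀ exp(−z/H).
z/H = 8230.0/15367 = 0.53556; exp(−0.53556) = 0.58534.
P = 8570 × 0.58534 = 5016.4 kPa.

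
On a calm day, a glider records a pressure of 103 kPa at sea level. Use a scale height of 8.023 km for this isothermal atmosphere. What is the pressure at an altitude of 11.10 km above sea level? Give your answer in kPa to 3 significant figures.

Barometric formula: P = P₀ exp(−z/H).
z/H = 11100/8023.0 = 1.3835; exp(−1.3835) = 0.25070.
P = 103 × 0.25070 = 25.822 kPa.

P ≈ 25.8 kPa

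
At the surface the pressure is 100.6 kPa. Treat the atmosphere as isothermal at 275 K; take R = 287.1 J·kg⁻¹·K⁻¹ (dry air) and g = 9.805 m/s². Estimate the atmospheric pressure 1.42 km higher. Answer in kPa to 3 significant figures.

Scale height: H = RT/g = 287.1 × 275 / 9.805 = 8052.3 m.
Barometric formula: P = P₀ exp(−z/H).
z/H = 1420.0/8052.3 = 0.17635; exp(−0.17635) = 0.83832.
P = 100.6 × 0.83832 = 84.335 kPa.

P ≈ 84.3 kPa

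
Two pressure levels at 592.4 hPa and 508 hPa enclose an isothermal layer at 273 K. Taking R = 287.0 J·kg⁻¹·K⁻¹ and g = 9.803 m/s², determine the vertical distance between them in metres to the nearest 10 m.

Hypsometric equation: Δz = (R T̄/g) ln(P₁/P₂).
R T̄/g = 287.0 × 273 / 9.803 = 7992.6 m.
ln(592.4/508) = ln(1.1661) = 0.15366.
Δz = 7992.6 × 0.15366 = 1228.1 m.

Δz ≈ 1230 m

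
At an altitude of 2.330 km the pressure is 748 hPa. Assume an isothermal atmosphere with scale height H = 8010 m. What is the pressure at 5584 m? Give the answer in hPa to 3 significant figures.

P ≈ 498 hPa

Between two levels, P₂ = P₁ exp(−Δz/H) with Δz = z₂ − z₁.
Δz = 5584.0 − 2330.0 = 3254.0 m; Δz/H = 3254.0/8010.0 = 0.40624.
P₂ = 748 × exp(−0.40624) = 748 × 0.66615 = 498.28 hPa.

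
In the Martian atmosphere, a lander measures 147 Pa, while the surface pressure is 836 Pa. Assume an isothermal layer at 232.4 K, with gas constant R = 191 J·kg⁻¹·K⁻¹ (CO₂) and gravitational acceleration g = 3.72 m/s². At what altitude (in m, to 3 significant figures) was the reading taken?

Scale height: H = RT/g = 191 × 232.4 / 3.72 = 11932 m.
Invert the barometric formula: z = H ln(P₀/P).
P₀/P = 836/147 = 5.6871; ln(5.6871) = 1.7382.
z = 11932 × 1.7382 = 20740 m.

z ≈ 20700 m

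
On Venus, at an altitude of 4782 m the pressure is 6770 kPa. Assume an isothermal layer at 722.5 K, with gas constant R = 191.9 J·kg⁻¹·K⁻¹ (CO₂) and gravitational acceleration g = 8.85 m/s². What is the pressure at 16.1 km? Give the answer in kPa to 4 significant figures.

P ≈ 3287 kPa

Scale height: H = RT/g = 191.9 × 722.5 / 8.85 = 15666 m.
Between two levels, P₂ = P₁ exp(−Δz/H) with Δz = z₂ − z₁.
Δz = 16100 − 4782.0 = 11318 m; Δz/H = 11318/15666 = 0.72246.
P₂ = 6770 × exp(−0.72246) = 6770 × 0.48556 = 3287.2 kPa.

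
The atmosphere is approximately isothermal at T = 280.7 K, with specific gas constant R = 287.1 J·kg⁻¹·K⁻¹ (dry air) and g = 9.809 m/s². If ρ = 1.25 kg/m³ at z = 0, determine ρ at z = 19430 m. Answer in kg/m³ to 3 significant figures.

Scale height: H = RT/g = 287.1 × 280.7 / 9.809 = 8215.8 m.
In an isothermal atmosphere, density decays like pressure: ρ = ρ₀ exp(−z/H).
z/H = 19430/8215.8 = 2.3650; exp(−2.3650) = 0.093949.
ρ = 1.25 × 0.093949 = 0.11744 kg/m³.

ρ ≈ 0.117 kg/m³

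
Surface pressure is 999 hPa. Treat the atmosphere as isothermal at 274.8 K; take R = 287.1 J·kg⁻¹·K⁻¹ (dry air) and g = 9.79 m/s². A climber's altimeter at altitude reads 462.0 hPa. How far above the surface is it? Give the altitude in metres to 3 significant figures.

Scale height: H = RT/g = 287.1 × 274.8 / 9.79 = 8058.7 m.
Invert the barometric formula: z = H ln(P₀/P).
P₀/P = 999/462.0 = 2.1623; ln(2.1623) = 0.77117.
z = 8058.7 × 0.77117 = 6214.6 m.

z ≈ 6210 m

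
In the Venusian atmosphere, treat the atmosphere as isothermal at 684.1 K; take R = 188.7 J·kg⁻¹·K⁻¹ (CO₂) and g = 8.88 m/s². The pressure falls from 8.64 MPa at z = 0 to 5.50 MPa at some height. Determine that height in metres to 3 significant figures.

Scale height: H = RT/g = 188.7 × 684.1 / 8.88 = 14537 m.
Invert the barometric formula: z = H ln(P₀/P).
P₀/P = 8.64/5.50 = 1.5709; ln(1.5709) = 0.45165.
z = 14537 × 0.45165 = 6565.6 m.

z ≈ 6570 m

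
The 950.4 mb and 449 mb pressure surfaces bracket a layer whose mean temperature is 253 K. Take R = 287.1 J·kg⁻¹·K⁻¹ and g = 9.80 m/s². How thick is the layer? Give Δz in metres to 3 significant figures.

Δz ≈ 5560 m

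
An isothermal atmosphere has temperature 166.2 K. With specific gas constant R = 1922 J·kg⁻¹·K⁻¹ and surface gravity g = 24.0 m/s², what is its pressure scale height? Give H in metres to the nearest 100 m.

H ≈ 13300 m

The scale height of an isothermal atmosphere is H = RT/g.
H = 1922 × 166.2 / 24.0 = 319440/24.0 = 13310 m.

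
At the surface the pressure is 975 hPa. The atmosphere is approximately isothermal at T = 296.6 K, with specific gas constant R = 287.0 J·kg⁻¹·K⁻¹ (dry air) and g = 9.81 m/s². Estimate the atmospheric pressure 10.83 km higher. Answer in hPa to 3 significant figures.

P ≈ 280 hPa

Scale height: H = RT/g = 287.0 × 296.6 / 9.81 = 8677.3 m.
Barometric formula: P = P₀ exp(−z/H).
z/H = 10830/8677.3 = 1.2481; exp(−1.2481) = 0.28705.
P = 975 × 0.28705 = 279.87 hPa.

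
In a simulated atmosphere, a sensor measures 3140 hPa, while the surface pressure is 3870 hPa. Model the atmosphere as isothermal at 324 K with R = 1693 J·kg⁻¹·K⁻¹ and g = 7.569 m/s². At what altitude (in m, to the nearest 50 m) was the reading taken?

Scale height: H = RT/g = 1693 × 324 / 7.569 = 72471 m.
Invert the barometric formula: z = H ln(P₀/P).
P₀/P = 3870/3140 = 1.2325; ln(1.2325) = 0.20904.
z = 72471 × 0.20904 = 15149 m.

z ≈ 15150 m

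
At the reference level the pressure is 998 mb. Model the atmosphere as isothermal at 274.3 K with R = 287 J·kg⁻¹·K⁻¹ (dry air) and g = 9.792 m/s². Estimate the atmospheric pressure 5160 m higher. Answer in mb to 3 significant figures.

Scale height: H = RT/g = 287 × 274.3 / 9.792 = 8039.6 m.
Barometric formula: P = P₀ exp(−z/H).
z/H = 5160.0/8039.6 = 0.64182; exp(−0.64182) = 0.52633.
P = 998 × 0.52633 = 525.28 mb.

P ≈ 525 mb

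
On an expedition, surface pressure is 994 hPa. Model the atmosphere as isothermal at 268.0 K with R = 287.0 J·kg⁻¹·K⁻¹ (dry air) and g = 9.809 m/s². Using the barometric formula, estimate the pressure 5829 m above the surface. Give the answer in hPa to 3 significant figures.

Scale height: H = RT/g = 287.0 × 268.0 / 9.809 = 7841.4 m.
Barometric formula: P = P₀ exp(−z/H).
z/H = 5829.0/7841.4 = 0.74336; exp(−0.74336) = 0.47551.
P = 994 × 0.47551 = 472.66 hPa.

P ≈ 473 hPa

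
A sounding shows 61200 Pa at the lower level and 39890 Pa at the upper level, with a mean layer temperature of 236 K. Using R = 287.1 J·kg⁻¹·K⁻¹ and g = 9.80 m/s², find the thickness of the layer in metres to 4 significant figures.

Δz ≈ 2959 m

Hypsometric equation: Δz = (R T̄/g) ln(P₁/P₂).
R T̄/g = 287.1 × 236 / 9.80 = 6913.8 m.
ln(61200/39890) = ln(1.5342) = 0.42801.
Δz = 6913.8 × 0.42801 = 2959.2 m.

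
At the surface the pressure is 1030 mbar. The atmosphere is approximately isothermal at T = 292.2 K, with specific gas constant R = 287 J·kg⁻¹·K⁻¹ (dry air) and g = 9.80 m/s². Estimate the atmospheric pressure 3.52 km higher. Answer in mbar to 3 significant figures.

Scale height: H = RT/g = 287 × 292.2 / 9.80 = 8557.3 m.
Barometric formula: P = P₀ exp(−z/H).
z/H = 3520.0/8557.3 = 0.41134; exp(−0.41134) = 0.66276.
P = 1030 × 0.66276 = 682.64 mbar.

P ≈ 683 mbar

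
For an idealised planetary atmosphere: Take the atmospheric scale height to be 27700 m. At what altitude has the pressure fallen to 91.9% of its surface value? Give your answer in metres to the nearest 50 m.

z ≈ 2350 m

Set P/P₀ = exp(−z/H) = 0.919, so z = −H ln(0.919).
−ln(0.919) = 0.084469; z = 27700 × 0.084469 = 2339.8 m.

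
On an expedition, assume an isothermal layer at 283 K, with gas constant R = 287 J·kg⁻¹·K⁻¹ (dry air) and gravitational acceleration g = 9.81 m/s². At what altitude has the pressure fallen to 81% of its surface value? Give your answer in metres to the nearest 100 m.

Scale height: H = RT/g = 287 × 283 / 9.81 = 8279.4 m.
Set P/P₀ = exp(−z/H) = 0.81, so z = −H ln(0.81).
−ln(0.81) = 0.21072; z = 8279.4 × 0.21072 = 1744.6 m.

z ≈ 1700 m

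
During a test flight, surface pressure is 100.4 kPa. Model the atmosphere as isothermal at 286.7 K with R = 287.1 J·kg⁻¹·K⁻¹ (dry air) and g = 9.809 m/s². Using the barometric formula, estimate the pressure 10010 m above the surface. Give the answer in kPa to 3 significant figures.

Scale height: H = RT/g = 287.1 × 286.7 / 9.809 = 8391.4 m.
Barometric formula: P = P₀ exp(−z/H).
z/H = 10010/8391.4 = 1.1929; exp(−1.1929) = 0.30334.
P = 100.4 × 0.30334 = 30.455 kPa.

P ≈ 30.5 kPa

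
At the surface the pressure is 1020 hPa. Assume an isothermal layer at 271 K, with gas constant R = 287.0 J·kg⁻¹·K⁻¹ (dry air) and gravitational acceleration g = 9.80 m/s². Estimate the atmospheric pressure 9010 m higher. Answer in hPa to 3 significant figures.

Scale height: H = RT/g = 287.0 × 271 / 9.80 = 7936.4 m.
Barometric formula: P = P₀ exp(−z/H).
z/H = 9010.0/7936.4 = 1.1353; exp(−1.1353) = 0.32133.
P = 1020 × 0.32133 = 327.76 hPa.

P ≈ 328 hPa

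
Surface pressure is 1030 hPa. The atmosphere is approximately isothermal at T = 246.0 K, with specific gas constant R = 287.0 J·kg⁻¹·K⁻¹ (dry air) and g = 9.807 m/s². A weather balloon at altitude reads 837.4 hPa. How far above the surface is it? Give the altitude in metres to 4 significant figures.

Scale height: H = RT/g = 287.0 × 246.0 / 9.807 = 7199.1 m.
Invert the barometric formula: z = H ln(P₀/P).
P₀/P = 1030/837.4 = 1.2300; ln(1.2300) = 0.20701.
z = 7199.1 × 0.20701 = 1490.3 m.

z ≈ 1490 m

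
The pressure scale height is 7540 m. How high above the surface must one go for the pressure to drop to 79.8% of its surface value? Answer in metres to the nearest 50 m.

z ≈ 1700 m

Set P/P₀ = exp(−z/H) = 0.798, so z = −H ln(0.798).
−ln(0.798) = 0.22565; z = 7540.0 × 0.22565 = 1701.4 m.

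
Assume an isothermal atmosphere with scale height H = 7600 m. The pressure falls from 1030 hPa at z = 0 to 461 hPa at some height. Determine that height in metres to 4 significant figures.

Invert the barometric formula: z = H ln(P₀/P).
P₀/P = 1030/461 = 2.2343; ln(2.2343) = 0.80393.
z = 7600.0 × 0.80393 = 6109.9 m.

z ≈ 6110 m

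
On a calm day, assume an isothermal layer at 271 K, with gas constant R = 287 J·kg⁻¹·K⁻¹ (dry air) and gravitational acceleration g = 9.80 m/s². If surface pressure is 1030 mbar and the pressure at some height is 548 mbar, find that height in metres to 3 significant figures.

z ≈ 5010 m

Scale height: H = RT/g = 287 × 271 / 9.80 = 7936.4 m.
Invert the barometric formula: z = H ln(P₀/P).
P₀/P = 1030/548 = 1.8796; ln(1.8796) = 0.63106.
z = 7936.4 × 0.63106 = 5008.3 m.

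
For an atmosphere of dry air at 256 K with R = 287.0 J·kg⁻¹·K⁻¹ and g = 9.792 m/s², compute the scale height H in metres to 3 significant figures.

The scale height of an isothermal atmosphere is H = RT/g.
H = 287.0 × 256 / 9.792 = 73472/9.792 = 7503.3 m.

H ≈ 7500 m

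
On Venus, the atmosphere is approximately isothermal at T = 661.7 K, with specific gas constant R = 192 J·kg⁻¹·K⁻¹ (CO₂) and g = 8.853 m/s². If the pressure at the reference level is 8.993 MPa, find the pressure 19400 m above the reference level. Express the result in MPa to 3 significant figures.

P ≈ 2.33 MPa

Scale height: H = RT/g = 192 × 661.7 / 8.853 = 14351 m.
Barometric formula: P = P₀ exp(−z/H).
z/H = 19400/14351 = 1.3518; exp(−1.3518) = 0.25877.
P = 8.993 × 0.25877 = 2.3271 MPa.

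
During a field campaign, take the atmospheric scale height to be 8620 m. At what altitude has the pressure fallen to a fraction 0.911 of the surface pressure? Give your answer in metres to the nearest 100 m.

z ≈ 800 m

Set P/P₀ = exp(−z/H) = 0.911, so z = −H ln(0.911).
−ln(0.911) = 0.093212; z = 8620.0 × 0.093212 = 803.49 m.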